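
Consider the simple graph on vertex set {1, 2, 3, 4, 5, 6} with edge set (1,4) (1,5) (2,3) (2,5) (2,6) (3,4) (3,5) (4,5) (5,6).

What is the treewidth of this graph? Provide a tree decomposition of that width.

Treewidth 2.
One such decomposition:
Bags: B1 = {3, 4, 5}  B2 = {1, 4, 5}  B3 = {2, 3, 5}  B4 = {2, 5, 6}
Tree: B1–B2, B1–B3, B3–B4

The largest bag has 3 vertices, giving width 2; this decomposition certifies tw(G) ≤ 2. For the lower bound, the 3 vertices {1, 4, 5} are pairwise adjacent, and any tree decomposition puts a clique entirely inside one bag — forcing width ≥ 2. Hence tw(G) = 2 exactly.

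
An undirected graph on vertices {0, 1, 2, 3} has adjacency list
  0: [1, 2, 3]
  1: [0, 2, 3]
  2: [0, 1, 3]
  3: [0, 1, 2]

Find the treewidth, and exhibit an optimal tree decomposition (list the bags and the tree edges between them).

With just one bag of size 4, the width is 4 − 1 = 3, so tw(G) ≤ 3. For the lower bound, the 4 vertices {0, 1, 2, 3} are pairwise adjacent, and any tree decomposition puts a clique entirely inside one bag — forcing width ≥ 3. The upper and lower bounds meet at 3, so that is the treewidth.

Treewidth 3.
One such decomposition:
Bags: B1 = {0, 1, 2, 3}
Tree: (single bag)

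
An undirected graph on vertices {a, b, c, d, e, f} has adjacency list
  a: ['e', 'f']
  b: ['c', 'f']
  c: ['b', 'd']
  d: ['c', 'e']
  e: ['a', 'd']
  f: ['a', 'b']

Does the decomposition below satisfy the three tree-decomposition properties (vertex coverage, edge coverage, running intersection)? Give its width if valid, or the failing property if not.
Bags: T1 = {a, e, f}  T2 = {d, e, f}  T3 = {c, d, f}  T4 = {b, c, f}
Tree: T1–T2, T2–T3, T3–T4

Yes; width 2.

Checking the three conditions: (i) the bags cover all of {a, b, c, d, e, f}; (ii) for each edge, some bag contains both endpoints; (iii) the bags containing any fixed vertex form a subtree. All hold, so the decomposition is valid with width 3 − 1 = 2.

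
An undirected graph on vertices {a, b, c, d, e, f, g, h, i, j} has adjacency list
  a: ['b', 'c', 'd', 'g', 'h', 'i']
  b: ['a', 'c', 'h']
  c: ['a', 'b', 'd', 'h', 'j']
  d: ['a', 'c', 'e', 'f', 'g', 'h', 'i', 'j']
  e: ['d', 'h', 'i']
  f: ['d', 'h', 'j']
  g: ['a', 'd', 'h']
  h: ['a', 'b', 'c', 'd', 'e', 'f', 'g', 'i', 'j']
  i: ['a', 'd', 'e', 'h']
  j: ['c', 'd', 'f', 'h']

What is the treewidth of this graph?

A width-3 tree decomposition is:
Bags: B1 = {a, c, d, h}  B2 = {c, d, h, j}  B3 = {a, d, g, h}  B4 = {a, d, h, i}  B5 = {a, b, c, h}  B6 = {d, e, h, i}  B7 = {d, f, h, j}
Tree: B1–B2, B1–B3, B3–B4, B1–B5, B4–B6, B2–B7
Every bag has size at most 4, so the width is 4 − 1 = 3 and tw(G) ≤ 3. For the lower bound, the 4 vertices {a, d, g, h} are pairwise adjacent, and any tree decomposition puts a clique entirely inside one bag — forcing width ≥ 3. Combining the bounds, tw(G) = 3.

3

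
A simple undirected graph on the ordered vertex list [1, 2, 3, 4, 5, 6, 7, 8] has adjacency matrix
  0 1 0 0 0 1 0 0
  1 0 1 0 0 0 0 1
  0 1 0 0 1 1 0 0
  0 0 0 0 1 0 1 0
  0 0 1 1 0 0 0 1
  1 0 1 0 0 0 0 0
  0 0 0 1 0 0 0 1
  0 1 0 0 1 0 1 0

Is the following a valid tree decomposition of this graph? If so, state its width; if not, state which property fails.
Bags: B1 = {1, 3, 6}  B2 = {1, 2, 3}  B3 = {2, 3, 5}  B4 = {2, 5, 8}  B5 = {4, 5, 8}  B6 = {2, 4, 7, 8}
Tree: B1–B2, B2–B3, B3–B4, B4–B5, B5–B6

A tree decomposition must satisfy three properties: every vertex lies in some bag; for every edge, both endpoints lie together in some bag; and for every vertex, the bags containing it form a connected subtree. Here bags containing vertex 2 are not connected in the tree, so the decomposition is invalid.

No — bags containing vertex 2 are not connected in the tree.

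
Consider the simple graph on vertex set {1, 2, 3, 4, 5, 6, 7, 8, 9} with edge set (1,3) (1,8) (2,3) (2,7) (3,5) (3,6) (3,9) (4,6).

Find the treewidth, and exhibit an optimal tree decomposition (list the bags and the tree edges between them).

Every bag has size at most 2, so the width is 2 − 1 = 1 and tw(G) ≤ 1. G has an edge, so its treewidth is at least 1. Combining the bounds, tw(G) = 1.

Treewidth 1.
Bags: B1 = {2, 3}  B2 = {3, 6}  B3 = {3, 9}  B4 = {1, 3}  B5 = {1, 8}  B6 = {2, 7}  B7 = {3, 5}  B8 = {4, 6}
Tree: B1–B2, B1–B3, B1–B4, B4–B5, B1–B6, B4–B7, B2–B8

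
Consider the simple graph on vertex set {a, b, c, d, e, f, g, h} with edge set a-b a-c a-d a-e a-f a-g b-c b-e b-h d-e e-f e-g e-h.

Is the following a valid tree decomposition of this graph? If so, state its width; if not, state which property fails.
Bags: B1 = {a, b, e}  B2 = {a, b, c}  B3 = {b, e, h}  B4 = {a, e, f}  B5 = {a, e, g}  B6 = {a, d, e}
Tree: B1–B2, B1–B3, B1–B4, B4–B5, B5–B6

Yes; width 2.

Every vertex of G appears in some bag (union = {a, b, c, d, e, f, g, h}); every edge is covered by a bag; and for each vertex v the set of bags containing v is connected in the bag tree. The decomposition is therefore valid. The largest bag has 3 vertices, so the width is 2.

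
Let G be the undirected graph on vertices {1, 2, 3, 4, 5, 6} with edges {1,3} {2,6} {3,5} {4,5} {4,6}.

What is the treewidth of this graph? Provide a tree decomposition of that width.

The largest bag has 2 vertices, giving width 1; this decomposition certifies tw(G) ≤ 1. Since G has at least one edge (e.g. 4–6), it is not an edgeless graph, so tw(G) ≥ 1. Combining the bounds, tw(G) = 1.

Treewidth 1.
One such decomposition:
Bags: B1 = {4, 6}  B2 = {2, 6}  B3 = {4, 5}  B4 = {3, 5}  B5 = {1, 3}
Tree: B1–B2, B1–B3, B3–B4, B4–B5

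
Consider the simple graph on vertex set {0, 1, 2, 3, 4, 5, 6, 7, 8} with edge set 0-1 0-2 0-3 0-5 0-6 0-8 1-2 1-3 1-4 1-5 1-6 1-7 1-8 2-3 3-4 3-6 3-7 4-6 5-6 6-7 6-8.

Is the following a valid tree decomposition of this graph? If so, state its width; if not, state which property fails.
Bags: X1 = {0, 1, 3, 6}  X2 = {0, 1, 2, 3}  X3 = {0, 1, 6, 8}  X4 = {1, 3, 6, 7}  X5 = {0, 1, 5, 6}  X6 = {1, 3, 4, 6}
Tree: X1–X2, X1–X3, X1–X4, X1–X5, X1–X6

Yes; width 3.

Checking the three conditions: (i) the bags cover all of {0, 1, 2, 3, 4, 5, 6, 7, 8}; (ii) for each edge, some bag contains both endpoints; (iii) the bags containing any fixed vertex form a subtree. All hold, so the decomposition is valid with width 4 − 1 = 3.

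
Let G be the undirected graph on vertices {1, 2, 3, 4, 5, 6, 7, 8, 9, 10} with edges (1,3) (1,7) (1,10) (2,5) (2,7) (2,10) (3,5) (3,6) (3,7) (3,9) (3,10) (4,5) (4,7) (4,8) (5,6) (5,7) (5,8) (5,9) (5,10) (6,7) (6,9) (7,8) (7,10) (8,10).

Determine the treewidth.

A width-3 tree decomposition is:
Bags: B1 = {3, 5, 7, 10}  B2 = {5, 7, 8, 10}  B3 = {2, 5, 7, 10}  B4 = {1, 3, 7, 10}  B5 = {3, 5, 6, 7}  B6 = {4, 5, 7, 8}  B7 = {3, 5, 6, 9}
Tree: B1–B2, B2–B3, B1–B4, B1–B5, B2–B6, B5–B7
Every bag has size at most 4, so the width is 4 − 1 = 3 and tw(G) ≤ 3. On the other hand G contains the 4-clique {1, 3, 7, 10}. A clique must lie in a single bag of any decomposition, so no decomposition can have width below 3. Combining the bounds, tw(G) = 3.

3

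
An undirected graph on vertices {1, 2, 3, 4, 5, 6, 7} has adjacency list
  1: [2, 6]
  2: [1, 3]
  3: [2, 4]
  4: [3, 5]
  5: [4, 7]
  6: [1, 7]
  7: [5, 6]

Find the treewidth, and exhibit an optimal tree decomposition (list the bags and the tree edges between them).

The largest bag has 3 vertices, giving width 2; this decomposition certifies tw(G) ≤ 2. Since 4–5–7–6–1–2–3–4 is a cycle in G, G is not acyclic. Forests are exactly the graphs of treewidth ≤ 1, so tw(G) ≥ 2. The upper and lower bounds meet at 2, so that is the treewidth.

Treewidth 2.
Bags: B1 = {4, 5, 7}  B2 = {4, 6, 7}  B3 = {1, 4, 6}  B4 = {1, 2, 4}  B5 = {2, 3, 4}
Tree: B1–B2, B2–B3, B3–B4, B4–B5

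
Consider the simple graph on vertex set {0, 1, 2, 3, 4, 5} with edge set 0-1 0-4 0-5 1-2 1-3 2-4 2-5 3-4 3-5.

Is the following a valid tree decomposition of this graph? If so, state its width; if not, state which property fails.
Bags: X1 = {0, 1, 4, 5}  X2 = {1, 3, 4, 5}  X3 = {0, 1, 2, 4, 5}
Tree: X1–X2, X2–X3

A tree decomposition must satisfy three properties: every vertex lies in some bag; for every edge, both endpoints lie together in some bag; and for every vertex, the bags containing it form a connected subtree. Here bags containing vertex 0 are not connected in the tree, so the decomposition is invalid.

No — bags containing vertex 0 are not connected in the tree.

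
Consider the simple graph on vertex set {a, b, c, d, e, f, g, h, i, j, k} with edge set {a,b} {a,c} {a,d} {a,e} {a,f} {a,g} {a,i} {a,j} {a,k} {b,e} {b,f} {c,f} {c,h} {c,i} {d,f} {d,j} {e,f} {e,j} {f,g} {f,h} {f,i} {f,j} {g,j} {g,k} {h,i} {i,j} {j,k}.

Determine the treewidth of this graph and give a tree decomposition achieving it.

Treewidth 3.
One optimal decomposition is:
Bags: B1 = {a, f, i, j}  B2 = {a, f, g, j}  B3 = {a, c, f, i}  B4 = {a, g, j, k}  B5 = {c, f, h, i}  B6 = {a, d, f, j}  B7 = {a, e, f, j}  B8 = {a, b, e, f}
Tree: B1–B2, B1–B3, B2–B4, B3–B5, B1–B6, B6–B7, B7–B8

Every bag has size at most 4, so the width is 4 − 1 = 3 and tw(G) ≤ 3. On the other hand G contains the 4-clique {c, f, h, i}. A clique must lie in a single bag of any decomposition, so no decomposition can have width below 3. Hence tw(G) = 3 exactly.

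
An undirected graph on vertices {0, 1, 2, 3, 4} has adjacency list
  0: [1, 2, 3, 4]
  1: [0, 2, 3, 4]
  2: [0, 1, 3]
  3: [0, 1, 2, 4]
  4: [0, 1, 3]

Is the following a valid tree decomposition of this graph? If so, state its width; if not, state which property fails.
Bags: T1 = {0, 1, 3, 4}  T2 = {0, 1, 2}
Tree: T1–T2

No — edge (3,2) lies in no bag.

A tree decomposition must satisfy three properties: every vertex lies in some bag; for every edge, both endpoints lie together in some bag; and for every vertex, the bags containing it form a connected subtree. Here edge (3,2) lies in no bag, so the decomposition is invalid.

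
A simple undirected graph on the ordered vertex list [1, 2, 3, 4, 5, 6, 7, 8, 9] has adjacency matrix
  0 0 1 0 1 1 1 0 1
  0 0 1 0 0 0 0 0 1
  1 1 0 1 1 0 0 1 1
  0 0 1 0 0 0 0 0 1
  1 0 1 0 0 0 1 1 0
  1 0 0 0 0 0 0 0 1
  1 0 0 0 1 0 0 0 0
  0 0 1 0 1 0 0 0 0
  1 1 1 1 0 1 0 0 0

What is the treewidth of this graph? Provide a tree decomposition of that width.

Every bag has size at most 3, so the width is 3 − 1 = 2 and tw(G) ≤ 2. Conversely, {3, 5, 8} is a clique of size 3, and the vertices of any clique must share a bag in every tree decomposition; so some bag has ≥ 3 vertices and tw(G) ≥ 2. Therefore the treewidth is 2.

Treewidth 2.
Bags: B1 = {1, 3, 5}  B2 = {1, 3, 9}  B3 = {3, 4, 9}  B4 = {1, 6, 9}  B5 = {3, 5, 8}  B6 = {2, 3, 9}  B7 = {1, 5, 7}
Tree: B1–B2, B2–B3, B2–B4, B1–B5, B3–B6, B1–B7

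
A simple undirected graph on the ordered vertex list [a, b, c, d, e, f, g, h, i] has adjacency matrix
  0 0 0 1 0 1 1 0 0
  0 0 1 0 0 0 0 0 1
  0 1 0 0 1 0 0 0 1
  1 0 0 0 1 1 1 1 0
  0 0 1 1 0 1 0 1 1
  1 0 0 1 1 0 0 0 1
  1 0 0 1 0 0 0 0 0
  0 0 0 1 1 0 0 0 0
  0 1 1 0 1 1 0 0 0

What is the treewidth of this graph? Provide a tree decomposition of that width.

Treewidth 2.
One optimal decomposition is:
Bags: B1 = {e, f, i}  B2 = {d, e, f}  B3 = {c, e, i}  B4 = {d, e, h}  B5 = {b, c, i}  B6 = {a, d, f}  B7 = {a, d, g}
Tree: B1–B2, B1–B3, B2–B4, B3–B5, B2–B6, B6–B7

Each bag holds 3 vertices, so the decomposition has width 2, which upper-bounds the treewidth. On the other hand G contains the 3-clique {a, d, g}. A clique must lie in a single bag of any decomposition, so no decomposition can have width below 2. Combining the bounds, tw(G) = 2.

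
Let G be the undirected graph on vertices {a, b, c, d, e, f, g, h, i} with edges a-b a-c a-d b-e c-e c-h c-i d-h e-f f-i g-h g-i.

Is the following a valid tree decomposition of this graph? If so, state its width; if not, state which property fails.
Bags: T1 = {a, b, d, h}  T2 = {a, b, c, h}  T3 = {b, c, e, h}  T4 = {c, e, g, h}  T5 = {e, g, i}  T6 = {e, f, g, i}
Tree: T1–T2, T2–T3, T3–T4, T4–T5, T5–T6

No — edge (c,i) lies in no bag.

A tree decomposition must satisfy three properties: every vertex lies in some bag; for every edge, both endpoints lie together in some bag; and for every vertex, the bags containing it form a connected subtree. Here edge (c,i) lies in no bag, so the decomposition is invalid.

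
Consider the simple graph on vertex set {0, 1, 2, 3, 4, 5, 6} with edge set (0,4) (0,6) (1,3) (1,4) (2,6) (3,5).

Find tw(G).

1

A width-1 tree decomposition is:
Bags: B1 = {2, 6}  B2 = {0, 6}  B3 = {0, 4}  B4 = {1, 4}  B5 = {1, 3}  B6 = {3, 5}
Tree: B1–B2, B2–B3, B3–B4, B4–B5, B5–B6
The largest bag has 2 vertices, giving width 1; this decomposition certifies tw(G) ≤ 1. G has an edge, so its treewidth is at least 1. Hence tw(G) = 1 exactly.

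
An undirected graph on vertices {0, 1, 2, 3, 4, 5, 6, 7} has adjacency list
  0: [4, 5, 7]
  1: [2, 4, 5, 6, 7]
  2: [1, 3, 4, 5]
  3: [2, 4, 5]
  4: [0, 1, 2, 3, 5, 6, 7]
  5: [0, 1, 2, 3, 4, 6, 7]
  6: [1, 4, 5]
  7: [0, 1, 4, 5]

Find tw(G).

A width-3 tree decomposition is:
Bags: B1 = {1, 2, 4, 5}  B2 = {1, 4, 5, 7}  B3 = {1, 4, 5, 6}  B4 = {0, 4, 5, 7}  B5 = {2, 3, 4, 5}
Tree: B1–B2, B1–B3, B2–B4, B1–B5
Each bag holds 4 vertices, so the decomposition has width 3, which upper-bounds the treewidth. On the other hand G contains the 4-clique {0, 4, 5, 7}. A clique must lie in a single bag of any decomposition, so no decomposition can have width below 3. The upper and lower bounds meet at 3, so that is the treewidth.

3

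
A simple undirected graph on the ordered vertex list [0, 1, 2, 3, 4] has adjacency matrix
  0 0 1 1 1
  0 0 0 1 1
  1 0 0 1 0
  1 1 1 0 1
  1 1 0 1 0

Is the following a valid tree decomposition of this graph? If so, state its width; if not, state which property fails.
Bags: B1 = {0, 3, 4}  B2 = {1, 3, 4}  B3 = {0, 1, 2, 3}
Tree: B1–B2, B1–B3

No — bags containing vertex 1 are not connected in the tree.

A tree decomposition must satisfy three properties: every vertex lies in some bag; for every edge, both endpoints lie together in some bag; and for every vertex, the bags containing it form a connected subtree. Here bags containing vertex 1 are not connected in the tree, so the decomposition is invalid.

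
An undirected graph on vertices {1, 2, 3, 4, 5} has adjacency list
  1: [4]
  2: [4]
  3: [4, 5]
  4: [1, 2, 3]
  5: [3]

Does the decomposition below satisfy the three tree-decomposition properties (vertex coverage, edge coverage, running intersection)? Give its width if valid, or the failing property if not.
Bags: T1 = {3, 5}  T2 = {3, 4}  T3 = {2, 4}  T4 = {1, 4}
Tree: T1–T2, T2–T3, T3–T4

Checking the three conditions: (i) the bags cover all of {1, 2, 3, 4, 5}; (ii) for each edge, some bag contains both endpoints; (iii) the bags containing any fixed vertex form a subtree. All hold, so the decomposition is valid with width 2 − 1 = 1.

Yes; width 1.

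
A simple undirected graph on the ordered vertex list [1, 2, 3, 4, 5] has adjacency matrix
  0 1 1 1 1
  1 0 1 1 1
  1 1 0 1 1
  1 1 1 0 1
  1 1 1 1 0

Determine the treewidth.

A width-4 tree decomposition is:
Bags: B1 = {1, 2, 3, 4, 5}
Tree: (single bag)
A single bag containing all 5 vertices is trivially a valid decomposition of width 4. For the lower bound, the 5 vertices {1, 2, 3, 4, 5} are pairwise adjacent, and any tree decomposition puts a clique entirely inside one bag — forcing width ≥ 4. Therefore the treewidth is 4.

4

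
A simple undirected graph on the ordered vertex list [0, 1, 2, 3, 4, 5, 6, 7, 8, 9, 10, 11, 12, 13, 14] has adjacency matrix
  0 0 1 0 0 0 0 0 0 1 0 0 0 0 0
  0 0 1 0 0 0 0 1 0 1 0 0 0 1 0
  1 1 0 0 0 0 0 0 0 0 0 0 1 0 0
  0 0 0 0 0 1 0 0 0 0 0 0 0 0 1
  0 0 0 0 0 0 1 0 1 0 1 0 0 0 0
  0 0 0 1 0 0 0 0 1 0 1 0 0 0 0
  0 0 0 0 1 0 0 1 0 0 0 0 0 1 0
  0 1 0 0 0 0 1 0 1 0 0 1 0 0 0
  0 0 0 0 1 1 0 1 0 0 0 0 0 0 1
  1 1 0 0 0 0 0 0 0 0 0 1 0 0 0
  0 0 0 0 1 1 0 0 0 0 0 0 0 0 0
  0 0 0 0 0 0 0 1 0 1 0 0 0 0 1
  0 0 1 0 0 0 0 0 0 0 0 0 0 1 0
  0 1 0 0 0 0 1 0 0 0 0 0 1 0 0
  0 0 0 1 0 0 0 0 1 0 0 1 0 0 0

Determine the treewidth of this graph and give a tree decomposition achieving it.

Each bag holds 4 vertices, so the decomposition has width 3, which upper-bounds the treewidth. For the lower bound: the 4 vertex sets {3,5,10}, {14}, {8}, {4,6,7,11} are disjoint, each induces a connected subgraph, and every pair is joined by at least one edge of G. Contracting each set to a single vertex therefore yields K_{4} as a minor, and since treewidth is minor-monotone, tw(G) ≥ tw(K_{4}) = 3. Hence tw(G) = 3 exactly.

Treewidth 3.
Bags: B1 = {3, 5, 10, 14}  B2 = {5, 8, 10, 14}  B3 = {4, 8, 10, 14}  B4 = {4, 8, 11, 14}  B5 = {4, 7, 8, 11}  B6 = {4, 6, 7, 11}  B7 = {6, 7, 9, 11}  B8 = {1, 6, 7, 9}  B9 = {1, 6, 9, 13}  B10 = {0, 1, 9, 13}  B11 = {0, 1, 2, 13}  B12 = {0, 2, 12, 13}
Tree: B1–B2, B2–B3, B3–B4, B4–B5, B5–B6, B6–B7, B7–B8, B8–B9, B9–B10, B10–B11, B11–B12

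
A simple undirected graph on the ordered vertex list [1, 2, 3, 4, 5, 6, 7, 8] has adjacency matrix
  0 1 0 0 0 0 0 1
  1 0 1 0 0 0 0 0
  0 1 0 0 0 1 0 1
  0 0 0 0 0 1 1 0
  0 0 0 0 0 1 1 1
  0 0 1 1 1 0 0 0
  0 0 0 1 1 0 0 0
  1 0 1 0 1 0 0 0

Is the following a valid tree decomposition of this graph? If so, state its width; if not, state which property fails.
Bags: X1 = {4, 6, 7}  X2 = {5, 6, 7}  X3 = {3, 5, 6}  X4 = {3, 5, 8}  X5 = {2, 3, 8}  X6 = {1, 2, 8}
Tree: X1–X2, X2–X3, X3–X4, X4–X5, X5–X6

Vertex coverage: the bags together contain {1, 2, 3, 4, 5, 6, 7, 8}, the full vertex set. Edge coverage: each edge of G has both endpoints in at least one bag. Running intersection: for every vertex, the bags containing it form a connected subtree. All three properties hold, so this is a valid tree decomposition of width max|bag| − 1 = 2, and hence tw(G) ≤ 2.

Yes; width 2.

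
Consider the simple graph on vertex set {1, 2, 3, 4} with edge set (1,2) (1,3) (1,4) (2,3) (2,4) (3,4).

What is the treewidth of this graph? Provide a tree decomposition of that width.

Treewidth 3.
Bags: B1 = {1, 2, 3, 4}
Tree: (single bag)

A single bag containing all 4 vertices is trivially a valid decomposition of width 3. Conversely, {1, 2, 3, 4} is a clique of size 4, and the vertices of any clique must share a bag in every tree decomposition; so some bag has ≥ 4 vertices and tw(G) ≥ 3. Therefore the treewidth is 3.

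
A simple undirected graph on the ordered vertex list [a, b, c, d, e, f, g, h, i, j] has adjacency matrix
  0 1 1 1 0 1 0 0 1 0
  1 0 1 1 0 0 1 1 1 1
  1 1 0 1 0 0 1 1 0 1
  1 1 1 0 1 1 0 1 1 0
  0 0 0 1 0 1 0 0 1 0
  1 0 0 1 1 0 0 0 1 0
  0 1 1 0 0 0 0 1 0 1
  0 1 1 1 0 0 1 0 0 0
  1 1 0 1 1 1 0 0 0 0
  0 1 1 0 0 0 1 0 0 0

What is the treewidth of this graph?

3

A width-3 tree decomposition is:
Bags: B1 = {a, d, f, i}  B2 = {a, b, d, i}  B3 = {d, e, f, i}  B4 = {a, b, c, d}  B5 = {b, c, d, h}  B6 = {b, c, g, h}  B7 = {b, c, g, j}
Tree: B1–B2, B1–B3, B2–B4, B4–B5, B5–B6, B6–B7
Each bag holds 4 vertices, so the decomposition has width 3, which upper-bounds the treewidth. On the other hand G contains the 4-clique {d, e, f, i}. A clique must lie in a single bag of any decomposition, so no decomposition can have width below 3. Hence tw(G) = 3 exactly.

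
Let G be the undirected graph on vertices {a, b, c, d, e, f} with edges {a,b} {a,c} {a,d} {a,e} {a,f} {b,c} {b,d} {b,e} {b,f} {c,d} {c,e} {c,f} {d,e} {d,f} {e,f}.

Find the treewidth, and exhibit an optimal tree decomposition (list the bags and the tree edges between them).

Treewidth 5.
Bags: B1 = {a, b, c, d, e, f}
Tree: (single bag)

A single bag containing all 6 vertices is trivially a valid decomposition of width 5. Conversely, {a, b, c, d, e, f} is a clique of size 6, and the vertices of any clique must share a bag in every tree decomposition; so some bag has ≥ 6 vertices and tw(G) ≥ 5. Combining the bounds, tw(G) = 5.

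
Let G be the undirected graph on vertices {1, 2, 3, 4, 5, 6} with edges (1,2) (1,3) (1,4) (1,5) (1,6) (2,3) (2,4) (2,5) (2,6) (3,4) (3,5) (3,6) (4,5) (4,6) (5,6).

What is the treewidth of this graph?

5

A width-5 tree decomposition is:
Bags: B1 = {1, 2, 3, 4, 5, 6}
Tree: (single bag)
With just one bag of size 6, the width is 6 − 1 = 5, so tw(G) ≤ 5. On the other hand G contains the 6-clique {1, 2, 3, 4, 5, 6}. A clique must lie in a single bag of any decomposition, so no decomposition can have width below 5. Hence tw(G) = 5 exactly.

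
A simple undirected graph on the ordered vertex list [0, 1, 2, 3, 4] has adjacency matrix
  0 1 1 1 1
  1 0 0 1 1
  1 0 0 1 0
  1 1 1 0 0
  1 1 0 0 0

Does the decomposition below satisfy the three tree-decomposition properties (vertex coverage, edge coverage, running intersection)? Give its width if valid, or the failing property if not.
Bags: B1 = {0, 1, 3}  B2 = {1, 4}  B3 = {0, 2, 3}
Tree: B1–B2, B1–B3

A tree decomposition must satisfy three properties: every vertex lies in some bag; for every edge, both endpoints lie together in some bag; and for every vertex, the bags containing it form a connected subtree. Here edge (0,4) lies in no bag, so the decomposition is invalid.

No — edge (0,4) lies in no bag.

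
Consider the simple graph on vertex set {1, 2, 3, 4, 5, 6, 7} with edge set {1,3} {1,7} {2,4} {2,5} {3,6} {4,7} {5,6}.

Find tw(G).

A width-2 tree decomposition is:
Bags: B1 = {2, 4, 7}  B2 = {1, 2, 7}  B3 = {1, 2, 3}  B4 = {2, 3, 6}  B5 = {2, 5, 6}
Tree: B1–B2, B2–B3, B3–B4, B4–B5
The largest bag has 3 vertices, giving width 2; this decomposition certifies tw(G) ≤ 2. The edges 2–4–7–1–3–6–5–2 form a cycle, so G is not a tree and its treewidth is at least 2. The upper and lower bounds meet at 2, so that is the treewidth.

2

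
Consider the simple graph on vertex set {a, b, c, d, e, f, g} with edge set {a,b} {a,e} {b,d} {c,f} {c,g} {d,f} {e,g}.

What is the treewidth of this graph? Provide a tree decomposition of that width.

Treewidth 2.
One optimal decomposition is:
Bags: B1 = {b, d, f}  B2 = {a, b, f}  B3 = {a, e, f}  B4 = {e, f, g}  B5 = {c, f, g}
Tree: B1–B2, B2–B3, B3–B4, B4–B5

Each bag holds 3 vertices, so the decomposition has width 2, which upper-bounds the treewidth. For the lower bound, G contains the cycle f–d–b–a–e–g–c–f, so G is not a forest; only forests have treewidth ≤ 1, hence tw(G) ≥ 2. Therefore the treewidth is 2.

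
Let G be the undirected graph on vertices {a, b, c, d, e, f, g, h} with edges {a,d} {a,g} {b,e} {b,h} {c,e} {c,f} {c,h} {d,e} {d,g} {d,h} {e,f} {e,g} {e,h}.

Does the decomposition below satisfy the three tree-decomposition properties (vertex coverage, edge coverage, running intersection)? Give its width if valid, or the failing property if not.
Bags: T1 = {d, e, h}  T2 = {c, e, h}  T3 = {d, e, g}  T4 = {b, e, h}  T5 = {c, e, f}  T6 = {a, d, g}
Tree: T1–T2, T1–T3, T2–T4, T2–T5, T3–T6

Yes; width 2.

Checking the three conditions: (i) the bags cover all of {a, b, c, d, e, f, g, h}; (ii) for each edge, some bag contains both endpoints; (iii) the bags containing any fixed vertex form a subtree. All hold, so the decomposition is valid with width 3 − 1 = 2.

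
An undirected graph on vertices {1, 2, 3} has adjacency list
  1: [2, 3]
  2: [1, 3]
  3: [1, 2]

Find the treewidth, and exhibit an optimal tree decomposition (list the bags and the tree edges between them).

Treewidth 2.
One such decomposition:
Bags: B1 = {1, 2, 3}
Tree: (single bag)

A single bag containing all 3 vertices is trivially a valid decomposition of width 2. On the other hand G contains the 3-clique {1, 2, 3}. A clique must lie in a single bag of any decomposition, so no decomposition can have width below 2. Combining the bounds, tw(G) = 2.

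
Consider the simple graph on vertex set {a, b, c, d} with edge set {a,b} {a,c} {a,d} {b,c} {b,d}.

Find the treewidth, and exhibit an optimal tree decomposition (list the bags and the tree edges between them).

Treewidth 2.
One such decomposition:
Bags: B1 = {a, b, d}  B2 = {a, b, c}
Tree: B1–B2

Every bag has size at most 3, so the width is 3 − 1 = 2 and tw(G) ≤ 2. For the lower bound, the 3 vertices {a, b, d} are pairwise adjacent, and any tree decomposition puts a clique entirely inside one bag — forcing width ≥ 2. The upper and lower bounds meet at 2, so that is the treewidth.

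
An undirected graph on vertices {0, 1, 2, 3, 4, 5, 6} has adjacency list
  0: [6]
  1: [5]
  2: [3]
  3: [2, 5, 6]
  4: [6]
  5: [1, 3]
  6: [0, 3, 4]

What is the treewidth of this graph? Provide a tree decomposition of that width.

Treewidth 1.
Bags: B1 = {3, 5}  B2 = {3, 6}  B3 = {0, 6}  B4 = {1, 5}  B5 = {4, 6}  B6 = {2, 3}
Tree: B1–B2, B2–B3, B1–B4, B3–B5, B1–B6

The largest bag has 2 vertices, giving width 1; this decomposition certifies tw(G) ≤ 1. G has an edge, so its treewidth is at least 1. Therefore the treewidth is 1.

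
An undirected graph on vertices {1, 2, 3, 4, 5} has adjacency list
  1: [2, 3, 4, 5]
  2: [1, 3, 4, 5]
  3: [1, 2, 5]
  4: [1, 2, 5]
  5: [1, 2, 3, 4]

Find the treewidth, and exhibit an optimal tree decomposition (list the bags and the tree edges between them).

The largest bag has 4 vertices, giving width 3; this decomposition certifies tw(G) ≤ 3. On the other hand G contains the 4-clique {1, 2, 3, 5}. A clique must lie in a single bag of any decomposition, so no decomposition can have width below 3. The upper and lower bounds meet at 3, so that is the treewidth.

Treewidth 3.
Bags: B1 = {1, 2, 4, 5}  B2 = {1, 2, 3, 5}
Tree: B1–B2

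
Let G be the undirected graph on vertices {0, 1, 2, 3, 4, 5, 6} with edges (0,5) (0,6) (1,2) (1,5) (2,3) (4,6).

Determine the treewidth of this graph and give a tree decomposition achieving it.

Treewidth 1.
Bags: B1 = {2, 3}  B2 = {1, 2}  B3 = {1, 5}  B4 = {0, 5}  B5 = {0, 6}  B6 = {4, 6}
Tree: B1–B2, B2–B3, B3–B4, B4–B5, B5–B6

Each bag holds 2 vertices, so the decomposition has width 1, which upper-bounds the treewidth. Any graph with an edge has treewidth ≥ 1, and G has the edge 3–2. Therefore the treewidth is 1.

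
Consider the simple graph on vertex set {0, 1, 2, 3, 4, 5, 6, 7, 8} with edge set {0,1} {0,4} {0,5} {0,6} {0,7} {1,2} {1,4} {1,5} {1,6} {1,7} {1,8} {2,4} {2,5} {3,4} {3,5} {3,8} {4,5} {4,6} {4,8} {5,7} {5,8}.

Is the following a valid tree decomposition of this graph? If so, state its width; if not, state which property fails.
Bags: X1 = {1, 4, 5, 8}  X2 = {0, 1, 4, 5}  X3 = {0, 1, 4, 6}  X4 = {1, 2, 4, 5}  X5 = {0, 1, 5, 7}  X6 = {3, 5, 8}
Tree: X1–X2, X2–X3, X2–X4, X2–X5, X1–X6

A tree decomposition must satisfy three properties: every vertex lies in some bag; for every edge, both endpoints lie together in some bag; and for every vertex, the bags containing it form a connected subtree. Here edge (4,3) lies in no bag, so the decomposition is invalid.

No — edge (4,3) lies in no bag.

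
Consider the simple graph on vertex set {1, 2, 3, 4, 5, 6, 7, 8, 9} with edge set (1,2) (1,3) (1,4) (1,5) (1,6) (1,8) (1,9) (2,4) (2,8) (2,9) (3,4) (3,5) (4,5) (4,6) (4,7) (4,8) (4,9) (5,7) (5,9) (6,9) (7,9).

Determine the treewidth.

3

A width-3 tree decomposition is:
Bags: B1 = {1, 4, 5, 9}  B2 = {4, 5, 7, 9}  B3 = {1, 2, 4, 9}  B4 = {1, 2, 4, 8}  B5 = {1, 4, 6, 9}  B6 = {1, 3, 4, 5}
Tree: B1–B2, B1–B3, B3–B4, B3–B5, B1–B6
Every bag has size at most 4, so the width is 4 − 1 = 3 and tw(G) ≤ 3. Conversely, {1, 2, 4, 8} is a clique of size 4, and the vertices of any clique must share a bag in every tree decomposition; so some bag has ≥ 4 vertices and tw(G) ≥ 3. Hence tw(G) = 3 exactly.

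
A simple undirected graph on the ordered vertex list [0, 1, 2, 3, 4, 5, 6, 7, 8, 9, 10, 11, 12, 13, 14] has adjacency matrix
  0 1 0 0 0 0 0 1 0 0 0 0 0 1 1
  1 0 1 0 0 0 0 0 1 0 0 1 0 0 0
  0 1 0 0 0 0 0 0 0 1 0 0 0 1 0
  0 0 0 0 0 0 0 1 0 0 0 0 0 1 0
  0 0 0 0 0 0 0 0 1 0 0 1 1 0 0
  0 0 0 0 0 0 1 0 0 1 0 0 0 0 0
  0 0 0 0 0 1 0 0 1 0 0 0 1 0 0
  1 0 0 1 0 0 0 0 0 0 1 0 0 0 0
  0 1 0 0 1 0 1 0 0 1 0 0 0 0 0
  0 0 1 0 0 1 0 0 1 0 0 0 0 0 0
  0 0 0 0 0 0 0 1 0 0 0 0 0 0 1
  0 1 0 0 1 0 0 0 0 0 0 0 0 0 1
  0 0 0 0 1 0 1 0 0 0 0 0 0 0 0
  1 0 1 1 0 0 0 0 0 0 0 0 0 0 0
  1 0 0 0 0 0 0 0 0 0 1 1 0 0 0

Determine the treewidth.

3

A width-3 tree decomposition is:
Bags: B1 = {4, 5, 6, 12}  B2 = {4, 5, 6, 8}  B3 = {4, 5, 8, 9}  B4 = {4, 8, 9, 11}  B5 = {1, 8, 9, 11}  B6 = {1, 2, 9, 11}  B7 = {1, 2, 11, 14}  B8 = {0, 1, 2, 14}  B9 = {0, 2, 13, 14}  B10 = {0, 10, 13, 14}  B11 = {0, 7, 10, 13}  B12 = {3, 7, 10, 13}
Tree: B1–B2, B2–B3, B3–B4, B4–B5, B5–B6, B6–B7, B7–B8, B8–B9, B9–B10, B10–B11, B11–B12
Every bag has size at most 4, so the width is 4 − 1 = 3 and tw(G) ≤ 3. For the lower bound: the 4 vertex sets {5,6,12}, {4}, {8}, {1,2,9,11} are disjoint, each induces a connected subgraph, and every pair is joined by at least one edge of G. Contracting each set to a single vertex therefore yields K_{4} as a minor, and since treewidth is minor-monotone, tw(G) ≥ tw(K_{4}) = 3. Hence tw(G) = 3 exactly.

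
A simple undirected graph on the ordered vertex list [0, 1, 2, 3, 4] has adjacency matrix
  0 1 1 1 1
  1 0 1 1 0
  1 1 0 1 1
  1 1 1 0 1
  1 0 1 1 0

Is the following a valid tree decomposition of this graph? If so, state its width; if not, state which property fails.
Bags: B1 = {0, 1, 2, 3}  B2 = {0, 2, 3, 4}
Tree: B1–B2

Yes; width 3.

Vertex coverage: the bags together contain {0, 1, 2, 3, 4}, the full vertex set. Edge coverage: each edge of G has both endpoints in at least one bag. Running intersection: for every vertex, the bags containing it form a connected subtree. All three properties hold, so this is a valid tree decomposition of width max|bag| − 1 = 3, and hence tw(G) ≤ 3.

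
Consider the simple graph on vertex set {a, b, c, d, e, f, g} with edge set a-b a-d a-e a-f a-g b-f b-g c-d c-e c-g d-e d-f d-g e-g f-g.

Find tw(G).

3

A width-3 tree decomposition is:
Bags: B1 = {a, d, f, g}  B2 = {a, b, f, g}  B3 = {a, d, e, g}  B4 = {c, d, e, g}
Tree: B1–B2, B1–B3, B3–B4
Each bag holds 4 vertices, so the decomposition has width 3, which upper-bounds the treewidth. On the other hand G contains the 4-clique {c, d, e, g}. A clique must lie in a single bag of any decomposition, so no decomposition can have width below 3. Hence tw(G) = 3 exactly.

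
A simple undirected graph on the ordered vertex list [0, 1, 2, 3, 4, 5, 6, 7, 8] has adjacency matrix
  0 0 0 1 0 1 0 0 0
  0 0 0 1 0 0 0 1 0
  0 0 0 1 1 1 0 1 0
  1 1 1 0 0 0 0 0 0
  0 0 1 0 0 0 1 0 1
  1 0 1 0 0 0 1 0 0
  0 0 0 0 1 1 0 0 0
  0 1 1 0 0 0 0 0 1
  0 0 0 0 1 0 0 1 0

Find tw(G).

A width-3 tree decomposition is:
Bags: B1 = {0, 1, 3, 7}  B2 = {0, 2, 3, 7}  B3 = {0, 2, 5, 7}  B4 = {2, 5, 7, 8}  B5 = {2, 4, 5, 8}  B6 = {4, 5, 6, 8}
Tree: B1–B2, B2–B3, B3–B4, B4–B5, B5–B6
Every bag has size at most 4, so the width is 4 − 1 = 3 and tw(G) ≤ 3. For the lower bound: the 4 vertex sets {0,1,3}, {7}, {2}, {4,5,6,8} are disjoint, each induces a connected subgraph, and every pair is joined by at least one edge of G. Contracting each set to a single vertex therefore yields K_{4} as a minor, and since treewidth is minor-monotone, tw(G) ≥ tw(K_{4}) = 3. Hence tw(G) = 3 exactly.

3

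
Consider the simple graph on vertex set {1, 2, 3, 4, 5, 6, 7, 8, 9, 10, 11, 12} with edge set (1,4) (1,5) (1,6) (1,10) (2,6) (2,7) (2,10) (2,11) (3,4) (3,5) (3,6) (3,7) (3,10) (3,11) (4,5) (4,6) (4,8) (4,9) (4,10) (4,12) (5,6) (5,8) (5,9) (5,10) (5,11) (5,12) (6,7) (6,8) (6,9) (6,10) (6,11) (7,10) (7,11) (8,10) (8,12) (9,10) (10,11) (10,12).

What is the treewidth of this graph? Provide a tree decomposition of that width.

Each bag holds 5 vertices, so the decomposition has width 4, which upper-bounds the treewidth. For the lower bound, the 5 vertices {4, 5, 8, 10, 12} are pairwise adjacent, and any tree decomposition puts a clique entirely inside one bag — forcing width ≥ 4. Combining the bounds, tw(G) = 4.

Treewidth 4.
Bags: B1 = {3, 5, 6, 10, 11}  B2 = {3, 4, 5, 6, 10}  B3 = {3, 6, 7, 10, 11}  B4 = {1, 4, 5, 6, 10}  B5 = {4, 5, 6, 9, 10}  B6 = {4, 5, 6, 8, 10}  B7 = {4, 5, 8, 10, 12}  B8 = {2, 6, 7, 10, 11}
Tree: B1–B2, B1–B3, B2–B4, B2–B5, B5–B6, B6–B7, B3–B8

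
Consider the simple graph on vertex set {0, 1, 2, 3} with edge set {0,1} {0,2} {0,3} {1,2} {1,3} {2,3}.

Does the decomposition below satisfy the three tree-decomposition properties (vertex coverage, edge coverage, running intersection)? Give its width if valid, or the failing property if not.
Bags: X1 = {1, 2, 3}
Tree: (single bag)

A tree decomposition must satisfy three properties: every vertex lies in some bag; for every edge, both endpoints lie together in some bag; and for every vertex, the bags containing it form a connected subtree. Here vertex 0 appears in no bag, so the decomposition is invalid.

No — vertex 0 appears in no bag.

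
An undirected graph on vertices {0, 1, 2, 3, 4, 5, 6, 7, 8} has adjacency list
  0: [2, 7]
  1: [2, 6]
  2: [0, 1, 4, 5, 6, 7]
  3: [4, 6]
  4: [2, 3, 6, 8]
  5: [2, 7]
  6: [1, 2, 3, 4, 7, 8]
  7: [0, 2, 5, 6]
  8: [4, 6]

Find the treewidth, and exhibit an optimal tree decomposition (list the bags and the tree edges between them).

The largest bag has 3 vertices, giving width 2; this decomposition certifies tw(G) ≤ 2. Conversely, {4, 6, 8} is a clique of size 3, and the vertices of any clique must share a bag in every tree decomposition; so some bag has ≥ 3 vertices and tw(G) ≥ 2. The upper and lower bounds meet at 2, so that is the treewidth.

Treewidth 2.
One such decomposition:
Bags: B1 = {2, 4, 6}  B2 = {2, 6, 7}  B3 = {4, 6, 8}  B4 = {0, 2, 7}  B5 = {1, 2, 6}  B6 = {2, 5, 7}  B7 = {3, 4, 6}
Tree: B1–B2, B1–B3, B2–B4, B2–B5, B2–B6, B3–B7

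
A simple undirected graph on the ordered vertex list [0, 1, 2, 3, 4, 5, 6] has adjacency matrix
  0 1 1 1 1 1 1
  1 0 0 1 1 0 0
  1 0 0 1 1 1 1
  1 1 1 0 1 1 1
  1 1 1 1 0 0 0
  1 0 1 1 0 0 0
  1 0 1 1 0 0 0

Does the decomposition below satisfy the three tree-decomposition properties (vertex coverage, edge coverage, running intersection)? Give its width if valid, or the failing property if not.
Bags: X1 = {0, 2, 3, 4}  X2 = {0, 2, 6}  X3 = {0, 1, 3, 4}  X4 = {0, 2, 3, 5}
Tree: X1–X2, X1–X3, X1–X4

A tree decomposition must satisfy three properties: every vertex lies in some bag; for every edge, both endpoints lie together in some bag; and for every vertex, the bags containing it form a connected subtree. Here edge (3,6) lies in no bag, so the decomposition is invalid.

No — edge (3,6) lies in no bag.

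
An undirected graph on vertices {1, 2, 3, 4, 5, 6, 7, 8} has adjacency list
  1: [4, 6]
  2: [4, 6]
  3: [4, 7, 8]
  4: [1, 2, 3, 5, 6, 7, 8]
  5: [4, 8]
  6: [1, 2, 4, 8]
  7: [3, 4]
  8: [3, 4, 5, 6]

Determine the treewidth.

2

A width-2 tree decomposition is:
Bags: B1 = {4, 6, 8}  B2 = {4, 5, 8}  B3 = {3, 4, 8}  B4 = {3, 4, 7}  B5 = {1, 4, 6}  B6 = {2, 4, 6}
Tree: B1–B2, B1–B3, B3–B4, B1–B5, B1–B6
The largest bag has 3 vertices, giving width 2; this decomposition certifies tw(G) ≤ 2. For the lower bound, the 3 vertices {3, 4, 8} are pairwise adjacent, and any tree decomposition puts a clique entirely inside one bag — forcing width ≥ 2. The upper and lower bounds meet at 2, so that is the treewidth.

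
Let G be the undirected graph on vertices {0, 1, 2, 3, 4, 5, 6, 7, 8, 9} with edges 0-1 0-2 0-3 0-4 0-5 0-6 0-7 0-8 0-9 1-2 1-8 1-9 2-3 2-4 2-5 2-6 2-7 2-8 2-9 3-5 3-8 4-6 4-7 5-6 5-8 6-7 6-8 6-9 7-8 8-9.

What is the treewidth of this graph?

A width-4 tree decomposition is:
Bags: B1 = {0, 2, 4, 6, 7}  B2 = {0, 2, 6, 7, 8}  B3 = {0, 2, 6, 8, 9}  B4 = {0, 2, 5, 6, 8}  B5 = {0, 2, 3, 5, 8}  B6 = {0, 1, 2, 8, 9}
Tree: B1–B2, B2–B3, B2–B4, B4–B5, B3–B6
The largest bag has 5 vertices, giving width 4; this decomposition certifies tw(G) ≤ 4. Conversely, {0, 1, 2, 8, 9} is a clique of size 5, and the vertices of any clique must share a bag in every tree decomposition; so some bag has ≥ 5 vertices and tw(G) ≥ 4. Combining the bounds, tw(G) = 4.

4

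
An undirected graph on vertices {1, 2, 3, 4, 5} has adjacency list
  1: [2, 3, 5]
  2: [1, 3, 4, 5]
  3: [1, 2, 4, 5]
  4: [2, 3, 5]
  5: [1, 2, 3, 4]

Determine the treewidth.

A width-3 tree decomposition is:
Bags: B1 = {2, 3, 4, 5}  B2 = {1, 2, 3, 5}
Tree: B1–B2
Each bag holds 4 vertices, so the decomposition has width 3, which upper-bounds the treewidth. On the other hand G contains the 4-clique {1, 2, 3, 5}. A clique must lie in a single bag of any decomposition, so no decomposition can have width below 3. The upper and lower bounds meet at 3, so that is the treewidth.

3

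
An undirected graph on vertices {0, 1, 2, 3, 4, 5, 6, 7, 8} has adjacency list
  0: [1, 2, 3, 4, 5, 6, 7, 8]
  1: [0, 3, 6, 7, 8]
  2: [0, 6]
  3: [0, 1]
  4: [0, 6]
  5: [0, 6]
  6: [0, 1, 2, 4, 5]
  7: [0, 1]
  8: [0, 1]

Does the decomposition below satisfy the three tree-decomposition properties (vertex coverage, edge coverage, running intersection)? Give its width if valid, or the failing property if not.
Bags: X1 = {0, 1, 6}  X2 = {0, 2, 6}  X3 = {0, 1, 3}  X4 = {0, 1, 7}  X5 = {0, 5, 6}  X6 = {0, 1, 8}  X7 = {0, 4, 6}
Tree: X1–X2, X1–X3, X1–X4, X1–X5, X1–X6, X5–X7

Every vertex of G appears in some bag (union = {0, 1, 2, 3, 4, 5, 6, 7, 8}); every edge is covered by a bag; and for each vertex v the set of bags containing v is connected in the bag tree. The decomposition is therefore valid. The largest bag has 3 vertices, so the width is 2.

Yes; width 2.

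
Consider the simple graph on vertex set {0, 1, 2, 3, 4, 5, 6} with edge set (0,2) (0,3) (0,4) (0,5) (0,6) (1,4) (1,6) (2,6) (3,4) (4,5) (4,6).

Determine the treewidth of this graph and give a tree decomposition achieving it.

The largest bag has 3 vertices, giving width 2; this decomposition certifies tw(G) ≤ 2. On the other hand G contains the 3-clique {0, 2, 6}. A clique must lie in a single bag of any decomposition, so no decomposition can have width below 2. Therefore the treewidth is 2.

Treewidth 2.
One such decomposition:
Bags: B1 = {1, 4, 6}  B2 = {0, 4, 6}  B3 = {0, 3, 4}  B4 = {0, 2, 6}  B5 = {0, 4, 5}
Tree: B1–B2, B2–B3, B2–B4, B3–B5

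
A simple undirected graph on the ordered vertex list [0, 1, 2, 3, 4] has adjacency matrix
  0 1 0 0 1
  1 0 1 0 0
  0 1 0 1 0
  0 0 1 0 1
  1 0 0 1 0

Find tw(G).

A width-2 tree decomposition is:
Bags: B1 = {1, 2, 3}  B2 = {1, 3, 4}  B3 = {0, 1, 4}
Tree: B1–B2, B2–B3
Each bag holds 3 vertices, so the decomposition has width 2, which upper-bounds the treewidth. The edges 1–2–3–4–0–1 form a cycle, so G is not a tree and its treewidth is at least 2. Hence tw(G) = 2 exactly.

2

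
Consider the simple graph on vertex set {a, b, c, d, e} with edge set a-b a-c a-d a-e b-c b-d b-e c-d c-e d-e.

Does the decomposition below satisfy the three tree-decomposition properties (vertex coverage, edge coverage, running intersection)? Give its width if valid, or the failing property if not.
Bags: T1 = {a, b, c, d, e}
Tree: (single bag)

Checking the three conditions: (i) the bags cover all of {a, b, c, d, e}; (ii) for each edge, some bag contains both endpoints; (iii) the bags containing any fixed vertex form a subtree. All hold, so the decomposition is valid with width 5 − 1 = 4.

Yes; width 4.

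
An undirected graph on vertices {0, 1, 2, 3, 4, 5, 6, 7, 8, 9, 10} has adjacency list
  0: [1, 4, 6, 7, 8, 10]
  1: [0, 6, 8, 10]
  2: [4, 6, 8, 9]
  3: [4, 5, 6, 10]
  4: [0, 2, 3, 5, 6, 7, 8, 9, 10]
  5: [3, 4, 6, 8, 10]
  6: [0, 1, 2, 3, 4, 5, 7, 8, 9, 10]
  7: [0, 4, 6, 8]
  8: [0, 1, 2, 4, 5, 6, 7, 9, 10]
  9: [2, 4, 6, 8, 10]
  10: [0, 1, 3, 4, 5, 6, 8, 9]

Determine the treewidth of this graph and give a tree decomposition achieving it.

Treewidth 4.
One such decomposition:
Bags: B1 = {0, 4, 6, 8, 10}  B2 = {4, 5, 6, 8, 10}  B3 = {4, 6, 8, 9, 10}  B4 = {3, 4, 5, 6, 10}  B5 = {0, 1, 6, 8, 10}  B6 = {0, 4, 6, 7, 8}  B7 = {2, 4, 6, 8, 9}
Tree: B1–B2, B1–B3, B2–B4, B1–B5, B1–B6, B3–B7

Each bag holds 5 vertices, so the decomposition has width 4, which upper-bounds the treewidth. For the lower bound, the 5 vertices {0, 1, 6, 8, 10} are pairwise adjacent, and any tree decomposition puts a clique entirely inside one bag — forcing width ≥ 4. The upper and lower bounds meet at 4, so that is the treewidth.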